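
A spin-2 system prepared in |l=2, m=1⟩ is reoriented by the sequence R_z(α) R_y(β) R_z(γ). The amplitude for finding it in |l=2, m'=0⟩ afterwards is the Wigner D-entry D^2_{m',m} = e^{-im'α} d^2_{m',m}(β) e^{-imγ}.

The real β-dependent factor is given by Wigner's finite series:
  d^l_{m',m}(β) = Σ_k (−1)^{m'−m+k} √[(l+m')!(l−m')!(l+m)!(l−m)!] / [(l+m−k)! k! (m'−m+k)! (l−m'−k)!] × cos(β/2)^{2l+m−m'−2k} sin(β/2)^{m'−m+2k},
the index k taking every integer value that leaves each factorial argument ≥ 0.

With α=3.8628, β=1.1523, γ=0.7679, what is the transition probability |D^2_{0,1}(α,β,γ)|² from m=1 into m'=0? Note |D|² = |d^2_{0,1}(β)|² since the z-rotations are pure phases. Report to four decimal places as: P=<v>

P=0.2068

Split into d^2_{0,1}(β=1.1523) × two z-phases.
Half-angle: c=0.838566, s=0.544800. N=√(2·2·6·1)=4.898979
Admissible k: 1..2 (factorial args all ≥0)
  k=1: (−1)^0·4.8990/(2)·0.8386^3·0.5448^1 = +0.786909
  k=2: (−1)^1·4.8990/(2)·0.8386^1·0.5448^3 = -0.332142
d^2_{0,1}(1.1523) = +0.786909 -0.332142 = +0.454768
|D^2_{0,1}|² = |d^2_{0,1}(β)|² = (+0.454768)² = 0.206814 (the z-rotation phases have unit modulus)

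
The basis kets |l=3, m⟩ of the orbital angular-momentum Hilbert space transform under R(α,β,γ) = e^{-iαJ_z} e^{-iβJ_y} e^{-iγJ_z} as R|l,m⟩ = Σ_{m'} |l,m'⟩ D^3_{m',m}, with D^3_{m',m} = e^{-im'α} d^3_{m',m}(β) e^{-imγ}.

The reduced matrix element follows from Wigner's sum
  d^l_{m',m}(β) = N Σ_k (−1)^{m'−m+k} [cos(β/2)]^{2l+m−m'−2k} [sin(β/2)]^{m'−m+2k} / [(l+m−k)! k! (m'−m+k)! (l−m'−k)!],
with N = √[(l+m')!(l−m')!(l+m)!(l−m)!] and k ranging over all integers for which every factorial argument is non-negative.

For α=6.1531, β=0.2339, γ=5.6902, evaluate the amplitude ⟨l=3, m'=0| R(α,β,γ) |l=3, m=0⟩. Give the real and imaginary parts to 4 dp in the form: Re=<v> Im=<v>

Split into d^3_{0,0}(β=0.2339) × two z-phases.
Half-angle: c=0.993169, s=0.116684. N=√(6·6·6·6)=36.000000
The bounds max(0,m−m')=0 and min(l+m,l−m')=3 give 4 terms
  k=0: (−1)^0·36.0000/(36)·0.9932^6·0.1167^0 = +0.959708
  k=1: (−1)^1·36.0000/(4)·0.9932^4·0.1167^2 = -0.119222
  k=2: (−1)^2·36.0000/(4)·0.9932^2·0.1167^4 = +0.001646
  k=3: (−1)^3·36.0000/(36)·0.9932^0·0.1167^6 = -0.000003
d^3_{0,0}(0.2339) = +0.959708 -0.119222 +0.001646 -0.000003 = +0.842130
D = (+1.000000+0.000000i)·(+0.842130)·(+1.000000+0.000000i) = +0.842130+0.000000i

Re=0.8421 Im=0.0000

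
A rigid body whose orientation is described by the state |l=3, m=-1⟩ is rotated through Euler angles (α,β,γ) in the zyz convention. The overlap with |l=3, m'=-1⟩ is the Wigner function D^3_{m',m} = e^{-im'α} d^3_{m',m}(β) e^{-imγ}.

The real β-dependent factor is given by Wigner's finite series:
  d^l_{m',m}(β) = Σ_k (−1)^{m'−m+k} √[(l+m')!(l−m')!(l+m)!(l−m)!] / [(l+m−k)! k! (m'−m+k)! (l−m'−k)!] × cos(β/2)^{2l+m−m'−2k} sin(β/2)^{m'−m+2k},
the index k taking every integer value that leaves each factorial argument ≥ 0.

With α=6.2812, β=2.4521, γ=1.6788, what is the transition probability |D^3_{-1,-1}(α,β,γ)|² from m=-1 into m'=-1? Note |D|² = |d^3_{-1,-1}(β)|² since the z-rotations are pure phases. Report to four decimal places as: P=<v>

P=0.1996

Split into d^3_{-1,-1}(β=2.4521) × two z-phases.
With c≡cos(β/2)=0.337958 and s≡sin(β/2)=0.941161, N=[2·24·2·24]^{1/2}=48.000000
k∈{0,1,2} keeps every argument non-negative
  k=0: (−1)^0·48.0000/(48)·0.3380^6·0.9412^0 = +0.001490
  k=1: (−1)^1·48.0000/(6)·0.3380^4·0.9412^2 = -0.092442
  k=2: (−1)^2·48.0000/(8)·0.3380^2·0.9412^4 = +0.537691
d^3_{-1,-1}(2.4521) = +0.001490 -0.092442 +0.537691 = +0.446739
|D^3_{-1,-1}|² = |d^3_{-1,-1}(β)|² = (+0.446739)² = 0.199576 (the z-rotation phases have unit modulus)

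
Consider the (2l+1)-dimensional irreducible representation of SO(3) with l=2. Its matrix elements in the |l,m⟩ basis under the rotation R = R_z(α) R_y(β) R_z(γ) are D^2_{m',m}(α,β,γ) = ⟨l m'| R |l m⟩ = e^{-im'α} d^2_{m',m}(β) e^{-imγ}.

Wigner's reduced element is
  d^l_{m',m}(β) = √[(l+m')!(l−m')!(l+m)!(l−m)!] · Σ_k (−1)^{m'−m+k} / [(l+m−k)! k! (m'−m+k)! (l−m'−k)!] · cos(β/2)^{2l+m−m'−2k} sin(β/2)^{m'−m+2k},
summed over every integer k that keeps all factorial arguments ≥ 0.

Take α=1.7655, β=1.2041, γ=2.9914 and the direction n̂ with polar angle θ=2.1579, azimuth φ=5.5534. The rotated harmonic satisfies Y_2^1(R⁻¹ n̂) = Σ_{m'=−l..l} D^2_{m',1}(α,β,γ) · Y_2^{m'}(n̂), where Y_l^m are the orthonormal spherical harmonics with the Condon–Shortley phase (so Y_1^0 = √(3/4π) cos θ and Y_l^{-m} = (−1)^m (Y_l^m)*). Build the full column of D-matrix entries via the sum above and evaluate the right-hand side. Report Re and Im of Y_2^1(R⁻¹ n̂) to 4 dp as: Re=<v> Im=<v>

Re=-0.2219 Im=0.2873

Need the full column D^2_{m',1} for m'=−2..2 at α=1.7655, β=1.2041, γ=2.9914.
cos(β/2)=0.824176, sin(β/2)=0.566333
d^2_{-2,1}: single k=3 term ⇒ +0.299410;  D = +0.256868+0.153835i
d^2_{-1,1}: k∈[2..3] ⇒ +0.653590 -0.102870 = +0.550721;  D = +0.186198-0.518289i
d^2_{0,1}: k∈[1..2] ⇒ +0.776619 -0.366701 = +0.409918;  D = -0.405304-0.061336i
d^2_{1,1}: k∈[0..1] ⇒ +0.461403 -0.653590 = -0.192187;  D = -0.008552-0.191997i
d^2_{2,1}: single k=0 term ⇒ -0.634107;  D = -0.616050+0.150245i
Y_2^{m'}(θ=2.1579,φ=5.5534) and Σ D·Y over m':
  (+0.2569+0.1538i)·(+0.0297+0.2661i)  (+0.1862-0.5183i)·(-0.2656-0.2375i)  (-0.4053-0.0613i)·(-0.0250+0.0000i)  (-0.0086-0.1920i)·(+0.2656-0.2375i)  (-0.6161+0.1502i)·(+0.0297-0.2661i)
Y_2^1(R⁻¹ n̂) = -0.221919+0.287293i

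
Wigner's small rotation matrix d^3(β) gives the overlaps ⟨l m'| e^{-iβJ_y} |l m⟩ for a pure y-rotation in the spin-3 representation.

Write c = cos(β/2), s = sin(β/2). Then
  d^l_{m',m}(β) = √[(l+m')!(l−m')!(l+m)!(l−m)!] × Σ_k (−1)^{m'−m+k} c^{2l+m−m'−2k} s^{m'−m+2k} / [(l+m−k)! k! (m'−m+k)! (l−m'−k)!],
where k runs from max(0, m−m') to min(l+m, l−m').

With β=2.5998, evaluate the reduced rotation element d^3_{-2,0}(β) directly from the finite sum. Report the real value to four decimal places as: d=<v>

d^3_{-2,0}(β=2.5998) via Wigner's sum:
Half-angle: c=0.267595, s=0.963531. N=√(1·120·6·6)=65.726707
k∈{2,3} keeps every argument non-negative
  k=2: (−1)^0·65.7267/(12)·0.2676^4·0.9635^2 = +0.026074
  k=3: (−1)^1·65.7267/(12)·0.2676^2·0.9635^4 = -0.338050
d^3_{-2,0}(2.5998) = +0.026074 -0.338050 = -0.311976

d=-0.3120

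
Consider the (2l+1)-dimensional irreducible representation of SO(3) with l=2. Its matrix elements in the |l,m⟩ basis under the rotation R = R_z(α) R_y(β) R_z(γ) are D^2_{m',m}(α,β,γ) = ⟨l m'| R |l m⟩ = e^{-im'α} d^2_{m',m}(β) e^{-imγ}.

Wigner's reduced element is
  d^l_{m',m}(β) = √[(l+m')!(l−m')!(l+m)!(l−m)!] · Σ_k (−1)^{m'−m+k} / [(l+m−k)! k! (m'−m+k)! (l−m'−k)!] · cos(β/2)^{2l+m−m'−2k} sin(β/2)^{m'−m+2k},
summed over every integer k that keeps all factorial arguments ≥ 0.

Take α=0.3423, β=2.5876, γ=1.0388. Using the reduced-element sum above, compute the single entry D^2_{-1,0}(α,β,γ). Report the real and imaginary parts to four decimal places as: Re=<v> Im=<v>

Re=-0.5162 Im=-0.1839

First d^2_{-1,0}(β=2.5876), then the phase factors e^{-i(-1)α} and e^{-i(0)γ}:
Half-angle: c=0.273468, s=0.961881. N=√(1·6·2·2)=4.898979
k: max(0,(0)−(-1))=1 … min(2+(0),2−(-1))=2
  k=1: (−1)^0·4.8990/(2)·0.2735^3·0.9619^1 = +0.048185
  k=2: (−1)^1·4.8990/(2)·0.2735^1·0.9619^3 = -0.596137
d^2_{-1,0}(2.5876) = +0.048185 -0.596137 = -0.547951
D = (+0.941985+0.335655i)·(-0.547951)·(+1.000000+0.000000i) = -0.516162-0.183922i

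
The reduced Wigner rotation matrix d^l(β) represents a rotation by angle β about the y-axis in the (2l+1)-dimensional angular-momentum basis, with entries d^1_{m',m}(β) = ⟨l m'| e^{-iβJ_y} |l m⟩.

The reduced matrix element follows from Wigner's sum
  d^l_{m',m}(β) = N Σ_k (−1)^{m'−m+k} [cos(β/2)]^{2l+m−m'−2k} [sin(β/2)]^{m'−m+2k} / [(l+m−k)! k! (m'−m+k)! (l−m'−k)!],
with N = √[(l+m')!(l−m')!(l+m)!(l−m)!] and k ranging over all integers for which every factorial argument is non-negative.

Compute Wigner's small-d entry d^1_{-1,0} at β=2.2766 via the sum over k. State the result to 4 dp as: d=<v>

d=0.5382

d^1_{-1,0}(β=2.2766) via Wigner's sum:
With c≡cos(β/2)=0.419139 and s≡sin(β/2)=0.907922, N=[1·2·1·1]^{1/2}=1.414214
k∈{1} keeps every argument non-negative
  k=1: (−1)^0·1.4142/(1)·0.4191^1·0.9079^1 = +0.538172
d^1_{-1,0}(2.2766) = +0.538172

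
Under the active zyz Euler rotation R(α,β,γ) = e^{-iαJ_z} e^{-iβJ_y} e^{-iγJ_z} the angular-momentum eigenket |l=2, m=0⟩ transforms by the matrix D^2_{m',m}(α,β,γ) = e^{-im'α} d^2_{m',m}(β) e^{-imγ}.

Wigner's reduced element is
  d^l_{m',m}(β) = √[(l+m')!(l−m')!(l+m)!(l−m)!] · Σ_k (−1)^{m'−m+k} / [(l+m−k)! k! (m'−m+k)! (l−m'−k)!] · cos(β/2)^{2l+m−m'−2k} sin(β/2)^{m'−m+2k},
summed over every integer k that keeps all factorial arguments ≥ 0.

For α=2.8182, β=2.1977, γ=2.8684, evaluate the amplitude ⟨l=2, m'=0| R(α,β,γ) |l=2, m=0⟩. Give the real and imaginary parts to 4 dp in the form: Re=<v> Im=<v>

Re=0.0162 Im=0.0000

D^2_{0,0}(2.8182,2.1977,2.8684) = e^{-i·0·2.8182}·d^2_{0,0}(2.1977)·e^{-i·0·2.8684}. Compute d first:
With c≡cos(β/2)=0.454621 and s≡sin(β/2)=0.890685, N=[2·2·2·2]^{1/2}=4.000000
k: max(0,(0)−(0))=0 … min(2+(0),2−(0))=2
  k=0: (−1)^0·4.0000/(4)·0.4546^4·0.8907^0 = +0.042717
  k=1: (−1)^1·4.0000/(1)·0.4546^2·0.8907^2 = -0.655853
  k=2: (−1)^2·4.0000/(4)·0.4546^0·0.8907^4 = +0.629357
d^2_{0,0}(2.1977) = +0.042717 -0.655853 +0.629357 = +0.016220
Attach z-rotation phases: D = e^{-i(0)(2.8182)}·(+0.016220)·e^{-i(0)(2.8684)} = +0.016220+0.000000i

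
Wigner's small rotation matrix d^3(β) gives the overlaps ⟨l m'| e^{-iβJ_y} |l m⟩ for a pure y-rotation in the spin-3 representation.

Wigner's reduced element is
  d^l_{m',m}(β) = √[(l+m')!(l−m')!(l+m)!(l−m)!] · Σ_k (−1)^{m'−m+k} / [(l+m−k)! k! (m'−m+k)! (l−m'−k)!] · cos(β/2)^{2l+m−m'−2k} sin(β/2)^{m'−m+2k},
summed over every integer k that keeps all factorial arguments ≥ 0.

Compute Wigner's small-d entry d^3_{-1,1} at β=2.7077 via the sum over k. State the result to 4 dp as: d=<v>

d^3_{-1,1}(β=2.7077) via Wigner's sum:
c=cos(2.7077/2)=0.215249, s=sin(2.7077/2)=0.976559; N=√[2·24·24·2]=48.000000
The bounds max(0,m−m')=2 and min(l+m,l−m')=4 give 3 terms
  k=2: (−1)^0·48.0000/(8)·0.2152^4·0.9766^2 = +0.012283
  k=3: (−1)^1·48.0000/(6)·0.2152^2·0.9766^4 = -0.337105
  k=4: (−1)^2·48.0000/(48)·0.2152^0·0.9766^6 = +0.867345
d^3_{-1,1}(2.7077) = +0.012283 -0.337105 +0.867345 = +0.542523

d=0.5425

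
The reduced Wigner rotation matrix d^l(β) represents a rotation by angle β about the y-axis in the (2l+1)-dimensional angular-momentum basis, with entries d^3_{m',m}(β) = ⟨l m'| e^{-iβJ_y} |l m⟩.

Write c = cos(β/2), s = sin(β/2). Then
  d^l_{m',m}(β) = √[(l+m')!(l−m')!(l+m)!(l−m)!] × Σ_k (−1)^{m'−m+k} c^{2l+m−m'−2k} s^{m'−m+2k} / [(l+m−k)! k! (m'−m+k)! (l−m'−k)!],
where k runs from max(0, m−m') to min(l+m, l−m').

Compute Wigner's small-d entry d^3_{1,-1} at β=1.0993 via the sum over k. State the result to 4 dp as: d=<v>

d^3_{1,-1}(β=1.0993) via Wigner's sum:
Half-angle: c=0.852707, s=0.522389. N=√(24·2·2·24)=48.000000
The bounds max(0,m−m')=0 and min(l+m,l−m')=2 give 3 terms
  k=0: (−1)^2·48.0000/(8)·0.8527^4·0.5224^2 = +0.865644
  k=1: (−1)^3·48.0000/(6)·0.8527^2·0.5224^4 = -0.433177
  k=2: (−1)^4·48.0000/(48)·0.8527^0·0.5224^6 = +0.020322
d^3_{1,-1}(1.0993) = +0.865644 -0.433177 +0.020322 = +0.452788

d=0.4528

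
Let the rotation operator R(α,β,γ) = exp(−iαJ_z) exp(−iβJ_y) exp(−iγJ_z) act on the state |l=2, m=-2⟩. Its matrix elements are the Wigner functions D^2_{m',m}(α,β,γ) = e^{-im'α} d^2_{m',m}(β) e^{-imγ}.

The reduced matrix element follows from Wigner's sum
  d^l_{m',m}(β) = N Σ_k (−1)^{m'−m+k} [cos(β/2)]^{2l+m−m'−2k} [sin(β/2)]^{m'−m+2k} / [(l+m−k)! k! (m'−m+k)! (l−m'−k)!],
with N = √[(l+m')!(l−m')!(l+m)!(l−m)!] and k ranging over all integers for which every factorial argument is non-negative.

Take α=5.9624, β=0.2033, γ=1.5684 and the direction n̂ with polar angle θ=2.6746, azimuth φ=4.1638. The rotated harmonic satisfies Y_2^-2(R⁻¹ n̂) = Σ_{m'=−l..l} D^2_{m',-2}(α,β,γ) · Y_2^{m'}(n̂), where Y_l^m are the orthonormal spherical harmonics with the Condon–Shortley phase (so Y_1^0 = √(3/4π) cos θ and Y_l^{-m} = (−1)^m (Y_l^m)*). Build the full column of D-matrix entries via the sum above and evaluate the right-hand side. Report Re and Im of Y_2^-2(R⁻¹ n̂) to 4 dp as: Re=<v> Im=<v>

Re=0.0717 Im=-0.0277

Need the full column D^2_{m',-2} for m'=−2..2 at α=5.9624, β=0.2033, γ=1.5684.
cos(β/2)=0.994838, sin(β/2)=0.101475
d^2_{-2,-2}: single k=0 term ⇒ +0.979512;  D = -0.781924+0.589947i
d^2_{-1,-2}: single k=0 term ⇒ -0.199823;  D = +0.189326-0.063915i
d^2_{0,-2}: single k=0 term ⇒ +0.024963;  D = -0.024963+0.000120i
d^2_{1,-2}: single k=0 term ⇒ -0.002079;  D = +0.001976+0.000646i
d^2_{2,-2}: single k=0 term ⇒ +0.000106;  D = -0.000085-0.000063i
Y_2^{m'}(θ=2.6746,φ=4.1638) and Σ D·Y over m':
  (-0.7819+0.5899i)·(-0.0357-0.0697i)  (+0.1893-0.0639i)·(+0.1620-0.2650i)  (-0.0250+0.0001i)·(+0.4390+0.0000i)  (+0.0020+0.0006i)·(-0.1620-0.2650i)  (-0.0001-0.0001i)·(-0.0357+0.0697i)
Y_2^-2(R⁻¹ n̂) = +0.071650-0.027688i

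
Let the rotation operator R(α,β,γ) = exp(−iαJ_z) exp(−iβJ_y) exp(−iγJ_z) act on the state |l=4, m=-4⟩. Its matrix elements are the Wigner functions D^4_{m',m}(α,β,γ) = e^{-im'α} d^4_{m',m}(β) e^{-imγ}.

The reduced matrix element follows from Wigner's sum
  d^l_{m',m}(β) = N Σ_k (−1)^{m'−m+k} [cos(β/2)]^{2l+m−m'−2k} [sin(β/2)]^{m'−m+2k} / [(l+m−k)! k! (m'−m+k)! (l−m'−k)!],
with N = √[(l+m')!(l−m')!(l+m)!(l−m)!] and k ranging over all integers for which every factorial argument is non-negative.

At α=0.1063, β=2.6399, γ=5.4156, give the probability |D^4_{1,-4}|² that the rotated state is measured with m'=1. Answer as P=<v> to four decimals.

P=0.0095

Split into d^4_{1,-4}(β=2.6399) × two z-phases.
c=cos(2.6399/2)=0.248224, s=sin(2.6399/2)=0.968703; N=√[120·6·1·40320]=5387.986637
Admissible k: 0..0 (factorial args all ≥0)
  k=0: (−1)^5·5387.9866/(720)·0.2482^3·0.9687^5 = -0.097629
d^4_{1,-4}(2.6399) = -0.097629
|D^4_{1,-4}|² = |d^4_{1,-4}(β)|² = (-0.097629)² = 0.009531 (the z-rotation phases have unit modulus)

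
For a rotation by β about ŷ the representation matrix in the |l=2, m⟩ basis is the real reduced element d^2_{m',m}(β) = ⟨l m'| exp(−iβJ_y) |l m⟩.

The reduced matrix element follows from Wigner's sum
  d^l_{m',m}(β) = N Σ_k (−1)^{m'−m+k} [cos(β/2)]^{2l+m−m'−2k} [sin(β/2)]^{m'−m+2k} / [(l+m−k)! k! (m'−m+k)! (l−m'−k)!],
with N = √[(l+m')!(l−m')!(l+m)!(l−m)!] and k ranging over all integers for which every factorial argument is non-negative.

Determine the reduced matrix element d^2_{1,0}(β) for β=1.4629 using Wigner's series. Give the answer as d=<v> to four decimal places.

d=-0.1311

d^2_{1,0}(β=1.4629) via Wigner's sum:
With c≡cos(β/2)=0.744207 and s≡sin(β/2)=0.667949, N=[6·1·2·2]^{1/2}=4.898979
Admissible k: 0..1 (factorial args all ≥0)
  k=0: (−1)^1·4.8990/(2)·0.7442^3·0.6679^1 = -0.674373
  k=1: (−1)^2·4.8990/(2)·0.7442^1·0.6679^3 = +0.543250
d^2_{1,0}(1.4629) = -0.674373 +0.543250 = -0.131122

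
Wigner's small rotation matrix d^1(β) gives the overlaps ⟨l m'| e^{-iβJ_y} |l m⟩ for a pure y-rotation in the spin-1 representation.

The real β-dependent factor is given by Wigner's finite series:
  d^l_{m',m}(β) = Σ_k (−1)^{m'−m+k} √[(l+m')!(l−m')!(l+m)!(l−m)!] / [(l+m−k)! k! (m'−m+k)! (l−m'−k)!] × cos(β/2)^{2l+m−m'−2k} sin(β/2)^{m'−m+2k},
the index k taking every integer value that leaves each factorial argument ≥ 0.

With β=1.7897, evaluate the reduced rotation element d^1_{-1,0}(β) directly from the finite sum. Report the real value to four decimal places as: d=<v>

d=0.6902

d^1_{-1,0}(β=1.7897) via Wigner's sum:
c=cos(1.7897/2)=0.625636, s=sin(1.7897/2)=0.780115; N=√[1·2·1·1]=1.414214
k∈{1} keeps every argument non-negative
  k=1: (−1)^0·1.4142/(1)·0.6256^1·0.7801^1 = +0.690232
d^1_{-1,0}(1.7897) = +0.690232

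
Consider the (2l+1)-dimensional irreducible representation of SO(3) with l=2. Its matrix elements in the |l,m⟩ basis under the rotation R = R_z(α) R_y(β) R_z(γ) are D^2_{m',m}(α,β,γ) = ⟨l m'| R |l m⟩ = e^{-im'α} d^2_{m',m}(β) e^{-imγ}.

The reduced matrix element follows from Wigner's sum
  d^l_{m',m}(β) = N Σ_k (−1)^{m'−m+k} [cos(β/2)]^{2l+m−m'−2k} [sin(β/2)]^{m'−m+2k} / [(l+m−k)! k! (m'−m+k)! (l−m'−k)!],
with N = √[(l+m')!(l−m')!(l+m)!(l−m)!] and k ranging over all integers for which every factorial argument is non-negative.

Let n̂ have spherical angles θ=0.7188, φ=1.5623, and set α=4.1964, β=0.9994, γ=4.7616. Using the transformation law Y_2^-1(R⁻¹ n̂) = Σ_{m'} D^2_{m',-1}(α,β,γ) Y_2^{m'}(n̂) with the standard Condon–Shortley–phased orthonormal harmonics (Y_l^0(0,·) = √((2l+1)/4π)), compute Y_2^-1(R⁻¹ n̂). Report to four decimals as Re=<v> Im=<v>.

Re=-0.0163 Im=-0.0571

Need the full column D^2_{m',-1} for m'=−2..2 at α=4.1964, β=0.9994, γ=4.7616.
cos(β/2)=0.877726, sin(β/2)=0.479162
d^2_{-2,-1}: single k=1 term ⇒ +0.648022;  D = +0.539178+0.359473i
d^2_{-1,-1}: k∈[0..1] ⇒ +0.593522 -0.530646 = +0.062876;  D = -0.056150+0.028295i
d^2_{0,-1}: k∈[0..1] ⇒ -0.793662 +0.236528 = -0.557134;  D = -0.027406+0.556460i
d^2_{1,-1}: k∈[0..1] ⇒ +0.530646 -0.052715 = +0.477931;  D = +0.403604+0.255973i
d^2_{2,-1}: single k=0 term ⇒ -0.193124;  D = +0.170436-0.090822i
Y_2^{m'}(θ=0.7188,φ=1.5623) and Σ D·Y over m':
  (+0.5392+0.3595i)·(-0.1675-0.0028i)  (-0.0561+0.0283i)·(+0.0033-0.3828i)  (-0.0274+0.5565i)·(+0.2205+0.0000i)  (+0.4036+0.2560i)·(-0.0033-0.3828i)  (+0.1704-0.0908i)·(-0.1675+0.0028i)
Y_2^-1(R⁻¹ n̂) = -0.016263-0.057086i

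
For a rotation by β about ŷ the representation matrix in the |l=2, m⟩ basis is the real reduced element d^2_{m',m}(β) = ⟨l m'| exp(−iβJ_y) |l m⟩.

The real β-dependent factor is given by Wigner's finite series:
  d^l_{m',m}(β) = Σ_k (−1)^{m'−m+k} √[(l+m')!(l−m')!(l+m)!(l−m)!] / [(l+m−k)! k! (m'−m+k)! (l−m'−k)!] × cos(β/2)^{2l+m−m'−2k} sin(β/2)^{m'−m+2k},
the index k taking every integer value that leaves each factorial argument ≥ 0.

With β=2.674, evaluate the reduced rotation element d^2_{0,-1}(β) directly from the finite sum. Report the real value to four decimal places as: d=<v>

d=0.4928

d^2_{0,-1}(β=2.674) via Wigner's sum:
With c≡cos(β/2)=0.231672 and s≡sin(β/2)=0.972794, N=[2·2·1·6]^{1/2}=4.898979
The bounds max(0,m−m')=0 and min(l+m,l−m')=1 give 2 terms
  k=0: (−1)^1·4.8990/(2)·0.2317^3·0.9728^1 = -0.029629
  k=1: (−1)^2·4.8990/(2)·0.2317^1·0.9728^3 = +0.522411
d^2_{0,-1}(2.674) = -0.029629 +0.522411 = +0.492782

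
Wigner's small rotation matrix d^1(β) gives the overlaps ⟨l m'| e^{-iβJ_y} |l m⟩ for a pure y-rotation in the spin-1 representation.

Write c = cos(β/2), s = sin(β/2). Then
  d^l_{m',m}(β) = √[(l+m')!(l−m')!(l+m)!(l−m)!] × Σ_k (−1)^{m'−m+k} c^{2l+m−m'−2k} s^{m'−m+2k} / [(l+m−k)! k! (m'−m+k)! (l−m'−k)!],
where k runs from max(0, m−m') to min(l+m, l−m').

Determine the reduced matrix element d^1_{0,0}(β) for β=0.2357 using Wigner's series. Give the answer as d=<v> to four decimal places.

d^1_{0,0}(β=0.2357) via Wigner's sum:
Half-angle: c=0.993064, s=0.117577. N=√(1·1·1·1)=1.000000
k∈{0,1} keeps every argument non-negative
  k=0: (−1)^0·1.0000/(1)·0.9931^2·0.1176^0 = +0.986176
  k=1: (−1)^1·1.0000/(1)·0.9931^0·0.1176^2 = -0.013824
d^1_{0,0}(0.2357) = +0.986176 -0.013824 = +0.972351

d=0.9724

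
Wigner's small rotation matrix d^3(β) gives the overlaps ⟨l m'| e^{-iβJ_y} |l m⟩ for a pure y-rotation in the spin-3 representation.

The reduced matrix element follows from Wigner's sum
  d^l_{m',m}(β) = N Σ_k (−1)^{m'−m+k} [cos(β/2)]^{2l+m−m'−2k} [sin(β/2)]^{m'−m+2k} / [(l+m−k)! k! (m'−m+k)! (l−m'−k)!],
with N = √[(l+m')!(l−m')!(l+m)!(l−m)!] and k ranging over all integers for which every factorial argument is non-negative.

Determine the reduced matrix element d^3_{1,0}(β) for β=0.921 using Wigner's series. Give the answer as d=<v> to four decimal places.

d=-0.2863

d^3_{1,0}(β=0.921) via Wigner's sum:
Half-angle: c=0.895830, s=0.444396. N=√(24·2·6·6)=41.569219
Admissible k: 0..2 (factorial args all ≥0)
  k=0: (−1)^1·41.5692/(12)·0.8958^5·0.4444^1 = -0.888157
  k=1: (−1)^2·41.5692/(4)·0.8958^3·0.4444^3 = +0.655692
  k=2: (−1)^3·41.5692/(12)·0.8958^1·0.4444^5 = -0.053786
d^3_{1,0}(0.921) = -0.888157 +0.655692 -0.053786 = -0.286251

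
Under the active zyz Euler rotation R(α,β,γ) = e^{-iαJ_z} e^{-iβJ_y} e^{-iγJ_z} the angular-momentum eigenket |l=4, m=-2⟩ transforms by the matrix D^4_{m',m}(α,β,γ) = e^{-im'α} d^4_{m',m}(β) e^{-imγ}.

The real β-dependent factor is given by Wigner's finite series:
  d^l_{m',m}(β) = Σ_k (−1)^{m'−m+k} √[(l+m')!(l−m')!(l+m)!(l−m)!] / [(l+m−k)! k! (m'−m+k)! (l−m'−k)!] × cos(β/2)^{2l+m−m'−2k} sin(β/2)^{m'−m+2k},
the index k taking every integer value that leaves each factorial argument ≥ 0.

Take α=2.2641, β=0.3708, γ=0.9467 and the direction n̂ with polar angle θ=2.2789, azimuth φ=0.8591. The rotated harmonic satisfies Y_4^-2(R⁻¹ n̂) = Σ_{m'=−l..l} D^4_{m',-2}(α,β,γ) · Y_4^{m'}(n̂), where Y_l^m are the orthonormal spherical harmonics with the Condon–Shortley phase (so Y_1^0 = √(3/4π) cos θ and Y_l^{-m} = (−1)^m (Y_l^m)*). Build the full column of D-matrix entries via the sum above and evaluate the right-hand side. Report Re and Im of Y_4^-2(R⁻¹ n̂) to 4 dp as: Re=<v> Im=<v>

Need the full column D^4_{m',-2} for m'=−4..4 at α=2.2641, β=0.3708, γ=0.9467.
cos(β/2)=0.982863, sin(β/2)=0.184340
d^4_{-4,-2}: single k=2 term ⇒ +0.162096;  D = -0.007417-0.161927i
d^4_{-3,-2}: k∈[1..2] ⇒ +0.611128 -0.064492 = +0.546636;  D = -0.404014+0.368218i
d^4_{-2,-2}: k∈[0..2] ⇒ +0.870848 -0.367600 +0.016164 = +0.519412;  D = +0.514444+0.071665i
d^4_{-1,-2}: k∈[0..2] ⇒ -0.692955 +0.121878 -0.002858 = -0.573934;  D = +0.302377+0.487821i
d^4_{0,-2}: k∈[0..2] ⇒ +0.290614 -0.027261 +0.000360 = +0.263712;  D = -0.083607+0.250108i
d^4_{1,-2}: k∈[0..2] ⇒ -0.081252 +0.004287 -0.000030 = -0.076995;  D = -0.071765+0.027893i
d^4_{2,-2}: k∈[0..2] ⇒ +0.016164 -0.000455 +0.000001 = +0.015710;  D = -0.013735-0.007625i
d^4_{3,-2}: k∈[0..1] ⇒ -0.002269 +0.000027 = -0.002242;  D = -0.000416-0.002203i
d^4_{4,-2}: single k=0 term ⇒ +0.000201;  D = +0.000128-0.000155i
Y_4^{m'}(θ=2.2789,φ=0.8591) and Σ D·Y over m':
  (-0.0074-0.1619i)·(-0.1410+0.0428i)  (-0.4040+0.3682i)·(+0.3015+0.1908i)  (+0.5144+0.0717i)·(-0.0556-0.3744i)  (+0.3024+0.4878i)·(+0.0059-0.0069i)  (-0.0836+0.2501i)·(-0.3626+0.0000i)  (-0.0718+0.0279i)·(-0.0059-0.0069i)  (-0.0137-0.0076i)·(-0.0556+0.3744i)  (-0.0004-0.0022i)·(-0.3015+0.1908i)  (+0.0001-0.0002i)·(-0.1410-0.0428i)
Y_4^-2(R⁻¹ n̂) = -0.145627-0.233833i

Re=-0.1456 Im=-0.2338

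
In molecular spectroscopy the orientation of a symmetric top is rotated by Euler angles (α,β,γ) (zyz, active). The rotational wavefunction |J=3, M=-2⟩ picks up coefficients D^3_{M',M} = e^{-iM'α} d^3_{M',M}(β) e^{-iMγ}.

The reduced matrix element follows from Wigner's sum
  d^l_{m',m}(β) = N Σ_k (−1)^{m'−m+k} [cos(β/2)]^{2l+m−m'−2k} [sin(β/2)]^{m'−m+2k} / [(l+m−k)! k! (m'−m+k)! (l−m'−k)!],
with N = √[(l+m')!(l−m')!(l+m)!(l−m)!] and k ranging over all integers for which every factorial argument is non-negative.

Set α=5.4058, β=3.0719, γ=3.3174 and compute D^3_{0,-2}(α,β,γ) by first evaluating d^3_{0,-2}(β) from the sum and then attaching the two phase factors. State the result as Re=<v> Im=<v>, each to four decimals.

D^3_{0,-2}(5.4058,3.0719,3.3174) = e^{-i·0·5.4058}·d^3_{0,-2}(3.0719)·e^{-i·-2·3.3174}. Compute d first:
c=cos(3.0719/2)=0.034839, s=sin(3.0719/2)=0.999393; N=√[6·6·1·120]=65.726707
k: max(0,(-2)−(0))=0 … min(3+(-2),3−(0))=1
  k=0: (−1)^2·65.7267/(12)·0.0348^4·0.9994^2 = +0.000008
  k=1: (−1)^3·65.7267/(12)·0.0348^2·0.9994^4 = -0.006632
d^3_{0,-2}(3.0719) = +0.000008 -0.006632 = -0.006624
D = (+1.000000+0.000000i)·(-0.006624)·(+0.938818+0.344414i) = -0.006219-0.002281i

Re=-0.0062 Im=-0.0023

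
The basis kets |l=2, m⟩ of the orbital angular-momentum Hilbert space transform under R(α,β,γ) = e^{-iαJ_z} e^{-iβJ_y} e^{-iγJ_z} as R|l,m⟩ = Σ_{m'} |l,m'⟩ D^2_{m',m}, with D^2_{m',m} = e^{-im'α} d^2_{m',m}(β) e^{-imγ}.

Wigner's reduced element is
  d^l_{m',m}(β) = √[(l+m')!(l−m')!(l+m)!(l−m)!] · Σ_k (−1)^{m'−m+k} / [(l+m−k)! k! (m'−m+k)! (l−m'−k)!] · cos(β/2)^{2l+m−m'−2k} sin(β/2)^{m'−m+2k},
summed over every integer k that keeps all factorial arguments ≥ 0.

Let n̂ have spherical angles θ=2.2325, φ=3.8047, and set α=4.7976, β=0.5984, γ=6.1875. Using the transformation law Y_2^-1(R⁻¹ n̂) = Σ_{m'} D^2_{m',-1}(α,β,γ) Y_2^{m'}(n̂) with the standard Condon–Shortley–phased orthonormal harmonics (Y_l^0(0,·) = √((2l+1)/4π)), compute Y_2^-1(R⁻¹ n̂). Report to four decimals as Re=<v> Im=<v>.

Re=-0.1560 Im=-0.1209

Need the full column D^2_{m',-1} for m'=−2..2 at α=4.7976, β=0.5984, γ=6.1875.
cos(β/2)=0.955573, sin(β/2)=0.294756
d^2_{-2,-1}: single k=1 term ⇒ +0.514379;  D = -0.512943-0.038407i
d^2_{-1,-1}: k∈[0..1] ⇒ +0.833786 -0.237998 = +0.595788;  D = -0.006240-0.595756i
d^2_{0,-1}: k∈[0..1] ⇒ -0.629983 +0.059941 = -0.570042;  D = -0.567434+0.054461i
d^2_{1,-1}: k∈[0..1] ⇒ +0.237998 -0.007548 = +0.230450;  D = +0.041461+0.226689i
d^2_{2,-1}: single k=0 term ⇒ -0.048942;  D = +0.047219-0.012871i
Y_2^{m'}(θ=2.2325,φ=3.8047) and Σ D·Y over m':
  (-0.5129-0.0384i)·(+0.0582-0.2333i)  (-0.0062-0.5958i)·(+0.2951-0.2305i)  (-0.5674+0.0545i)·(+0.0418+0.0000i)  (+0.0415+0.2267i)·(-0.2951-0.2305i)  (+0.0472-0.0129i)·(+0.0582+0.2333i)
Y_2^-1(R⁻¹ n̂) = -0.155982-0.120897i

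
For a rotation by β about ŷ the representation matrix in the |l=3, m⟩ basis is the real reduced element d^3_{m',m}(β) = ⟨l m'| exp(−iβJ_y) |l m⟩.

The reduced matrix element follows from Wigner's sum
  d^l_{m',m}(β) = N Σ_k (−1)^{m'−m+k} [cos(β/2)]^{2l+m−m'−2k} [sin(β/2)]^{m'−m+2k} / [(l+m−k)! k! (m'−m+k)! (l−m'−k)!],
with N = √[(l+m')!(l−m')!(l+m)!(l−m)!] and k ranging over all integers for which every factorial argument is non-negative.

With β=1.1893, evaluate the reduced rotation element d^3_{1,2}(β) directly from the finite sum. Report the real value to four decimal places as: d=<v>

d^3_{1,2}(β=1.1893) via Wigner's sum:
c=cos(1.1893/2)=0.828345, s=sin(1.1893/2)=0.560219; N=√[24·2·120·1]=75.894664
k: max(0,(2)−(1))=1 … min(3+(2),3−(1))=2
  k=1: (−1)^0·75.8947/(24)·0.8283^5·0.5602^1 = +0.690897
  k=2: (−1)^1·75.8947/(12)·0.8283^3·0.5602^3 = -0.632028
d^3_{1,2}(1.1893) = +0.690897 -0.632028 = +0.058868

d=0.0589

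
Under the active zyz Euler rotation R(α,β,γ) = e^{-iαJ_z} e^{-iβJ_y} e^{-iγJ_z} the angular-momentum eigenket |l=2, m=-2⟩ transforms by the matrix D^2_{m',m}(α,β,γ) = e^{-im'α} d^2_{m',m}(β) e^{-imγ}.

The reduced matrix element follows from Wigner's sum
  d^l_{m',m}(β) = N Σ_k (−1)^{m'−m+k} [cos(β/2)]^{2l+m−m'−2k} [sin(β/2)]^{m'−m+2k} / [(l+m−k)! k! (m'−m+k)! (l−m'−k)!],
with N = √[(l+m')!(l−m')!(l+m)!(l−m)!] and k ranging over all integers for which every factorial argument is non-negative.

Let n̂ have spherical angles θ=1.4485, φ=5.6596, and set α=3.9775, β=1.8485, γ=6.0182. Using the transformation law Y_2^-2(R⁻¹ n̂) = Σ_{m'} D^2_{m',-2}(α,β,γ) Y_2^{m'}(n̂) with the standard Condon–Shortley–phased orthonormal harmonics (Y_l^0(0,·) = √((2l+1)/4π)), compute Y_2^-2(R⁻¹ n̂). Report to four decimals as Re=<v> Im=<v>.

Re=-0.2882 Im=0.2458

Need the full column D^2_{m',-2} for m'=−2..2 at α=3.9775, β=1.8485, γ=6.0182.
cos(β/2)=0.602433, sin(β/2)=0.798169
d^2_{-2,-2}: single k=0 term ⇒ +0.131715;  D = +0.054783+0.119782i
d^2_{-1,-2}: single k=0 term ⇒ -0.349021;  D = +0.332815+0.105121i
d^2_{0,-2}: single k=0 term ⇒ +0.566348;  D = +0.488658-0.286294i
d^2_{1,-2}: single k=0 term ⇒ -0.612666;  D = +0.124670-0.599848i
d^2_{2,-2}: single k=0 term ⇒ +0.405863;  D = -0.239436-0.327712i
Y_2^{m'}(θ=1.4485,φ=5.6596) and Σ D·Y over m':
  (+0.0548+0.1198i)·(+0.1210+0.3608i)  (+0.3328+0.1051i)·(+0.0759+0.0546i)  (+0.4887-0.2863i)·(-0.3013+0.0000i)  (+0.1247-0.5998i)·(-0.0759+0.0546i)  (-0.2394-0.3277i)·(+0.1210-0.3608i)
Y_2^-2(R⁻¹ n̂) = -0.288197+0.245769i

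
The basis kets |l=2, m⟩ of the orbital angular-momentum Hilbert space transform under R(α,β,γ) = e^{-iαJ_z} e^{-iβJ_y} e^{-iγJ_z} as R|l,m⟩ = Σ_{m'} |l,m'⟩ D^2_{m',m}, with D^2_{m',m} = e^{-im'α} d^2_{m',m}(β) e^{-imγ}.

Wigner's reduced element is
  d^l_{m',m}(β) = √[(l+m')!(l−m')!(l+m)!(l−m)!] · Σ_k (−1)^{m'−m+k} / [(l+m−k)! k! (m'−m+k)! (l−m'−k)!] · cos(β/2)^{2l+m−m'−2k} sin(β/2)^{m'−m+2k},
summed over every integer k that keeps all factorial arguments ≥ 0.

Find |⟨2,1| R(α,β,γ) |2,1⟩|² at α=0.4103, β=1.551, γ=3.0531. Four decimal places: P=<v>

Split into d^2_{1,1}(β=1.551) × two z-phases.
c=cos(1.551/2)=0.714071, s=sin(1.551/2)=0.700073; N=√[6·1·6·1]=6.000000
The bounds max(0,m−m')=0 and min(l+m,l−m')=1 give 2 terms
  k=0: (−1)^0·6.0000/(6)·0.7141^4·0.7001^0 = +0.259995
  k=1: (−1)^1·6.0000/(2)·0.7141^2·0.7001^2 = -0.749706
d^2_{1,1}(1.551) = +0.259995 -0.749706 = -0.489711
|D^2_{1,1}|² = |d^2_{1,1}(β)|² = (-0.489711)² = 0.239817 (the z-rotation phases have unit modulus)

P=0.2398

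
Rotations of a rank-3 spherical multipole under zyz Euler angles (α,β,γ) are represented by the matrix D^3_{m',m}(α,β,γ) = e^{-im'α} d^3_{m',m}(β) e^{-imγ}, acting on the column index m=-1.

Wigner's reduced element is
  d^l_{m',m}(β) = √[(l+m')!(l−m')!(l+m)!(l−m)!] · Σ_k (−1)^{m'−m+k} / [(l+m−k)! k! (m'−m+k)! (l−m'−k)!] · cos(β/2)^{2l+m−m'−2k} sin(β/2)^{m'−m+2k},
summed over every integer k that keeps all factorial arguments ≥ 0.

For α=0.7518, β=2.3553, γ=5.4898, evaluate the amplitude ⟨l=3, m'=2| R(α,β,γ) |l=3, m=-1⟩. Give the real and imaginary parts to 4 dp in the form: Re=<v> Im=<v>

Re=-0.3549 Im=-0.3996

Split into d^3_{2,-1}(β=2.3553) × two z-phases.
Half-angle: c=0.383097, s=0.923708. N=√(120·1·2·24)=75.894664
k: max(0,(-1)−(2))=0 … min(3+(-1),3−(2))=1
  k=0: (−1)^3·75.8947/(12)·0.3831^3·0.9237^3 = -0.280259
  k=1: (−1)^4·75.8947/(24)·0.3831^1·0.9237^5 = +0.814671
d^3_{2,-1}(2.3553) = -0.280259 +0.814671 = +0.534413
Attach z-rotation phases: D = e^{-i(2)(0.7518)}·(+0.534413)·e^{-i(-1)(5.4898)} = -0.354863-0.399586i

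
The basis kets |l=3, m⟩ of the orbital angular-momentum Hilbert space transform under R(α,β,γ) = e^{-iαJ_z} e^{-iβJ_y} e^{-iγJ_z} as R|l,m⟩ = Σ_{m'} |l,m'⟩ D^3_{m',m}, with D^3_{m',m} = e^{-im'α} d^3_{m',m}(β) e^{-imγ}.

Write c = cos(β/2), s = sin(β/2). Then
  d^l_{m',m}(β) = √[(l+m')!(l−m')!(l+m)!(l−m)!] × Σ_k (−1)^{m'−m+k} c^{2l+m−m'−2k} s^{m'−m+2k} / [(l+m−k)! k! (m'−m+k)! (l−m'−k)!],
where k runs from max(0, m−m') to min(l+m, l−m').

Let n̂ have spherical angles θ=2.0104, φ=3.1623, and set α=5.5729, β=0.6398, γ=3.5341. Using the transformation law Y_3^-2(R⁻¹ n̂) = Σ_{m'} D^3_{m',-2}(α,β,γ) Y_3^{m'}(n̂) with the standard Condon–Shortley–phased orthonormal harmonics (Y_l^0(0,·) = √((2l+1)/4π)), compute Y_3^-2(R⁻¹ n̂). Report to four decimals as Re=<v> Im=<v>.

Need the full column D^3_{m',-2} for m'=−3..3 at α=5.5729, β=0.6398, γ=3.5341.
cos(β/2)=0.949267, sin(β/2)=0.314472
d^3_{-3,-2}: single k=1 term ⇒ +0.593743;  D = +0.132442-0.578783i
d^3_{-2,-2}: k∈[0..1] ⇒ +0.731695 -0.401501 = +0.330194;  D = +0.265721-0.196011i
d^3_{-1,-2}: k∈[0..1] ⇒ -0.766519 +0.168244 = -0.598275;  D = -0.596606-0.044667i
d^3_{0,-2}: k∈[0..1] ⇒ +0.439822 -0.048268 = +0.391553;  D = +0.276976+0.276764i
d^3_{1,-2}: k∈[0..1] ⇒ -0.168244 +0.009232 = -0.159012;  D = -0.011993-0.158559i
d^3_{2,-2}: k∈[0..1] ⇒ +0.044063 -0.000967 = +0.043096;  D = -0.025556+0.034701i
d^3_{3,-2}: single k=0 term ⇒ -0.007151;  D = +0.006970-0.001600i
Y_3^{m'}(θ=2.0104,φ=3.1623) and Σ D·Y over m':
  (+0.1324-0.5788i)·(-0.3086+0.0192i)  (+0.2657-0.1960i)·(-0.3559+0.0147i)  (-0.5966-0.0447i)·(+0.0276-0.0006i)  (+0.2770+0.2768i)·(+0.3326+0.0000i)  (-0.0120-0.1586i)·(-0.0276-0.0006i)  (-0.0256+0.0347i)·(-0.3559-0.0147i)  (+0.0070-0.0016i)·(+0.3086+0.0192i)
Y_3^-2(R⁻¹ n̂) = -0.033763+0.338030i

Re=-0.0338 Im=0.3380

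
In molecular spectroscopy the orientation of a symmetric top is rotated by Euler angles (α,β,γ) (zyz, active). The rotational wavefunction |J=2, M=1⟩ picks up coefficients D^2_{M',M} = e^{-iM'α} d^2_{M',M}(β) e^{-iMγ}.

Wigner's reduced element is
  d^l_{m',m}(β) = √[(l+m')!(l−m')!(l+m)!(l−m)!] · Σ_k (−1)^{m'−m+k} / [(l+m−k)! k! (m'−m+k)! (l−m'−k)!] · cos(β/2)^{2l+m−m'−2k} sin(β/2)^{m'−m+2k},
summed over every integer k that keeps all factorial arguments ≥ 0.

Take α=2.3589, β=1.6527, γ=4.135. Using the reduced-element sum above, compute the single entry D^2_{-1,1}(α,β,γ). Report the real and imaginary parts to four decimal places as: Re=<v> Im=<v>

Re=-0.0922 Im=-0.4429

Split into d^2_{-1,1}(β=1.6527) × two z-phases.
Half-angle: c=0.677565, s=0.735463. N=√(1·6·6·1)=6.000000
k∈{2,3} keeps every argument non-negative
  k=2: (−1)^0·6.0000/(2)·0.6776^2·0.7355^2 = +0.744980
  k=3: (−1)^1·6.0000/(6)·0.6776^0·0.7355^4 = -0.292579
d^2_{-1,1}(1.6527) = +0.744980 -0.292579 = +0.452401
Phases: e^{-i·(-1)·2.3589}=-0.709017+0.705191i, e^{-i·(1)·4.135}=-0.545838+0.837891i ⇒ D=-0.092228-0.442900i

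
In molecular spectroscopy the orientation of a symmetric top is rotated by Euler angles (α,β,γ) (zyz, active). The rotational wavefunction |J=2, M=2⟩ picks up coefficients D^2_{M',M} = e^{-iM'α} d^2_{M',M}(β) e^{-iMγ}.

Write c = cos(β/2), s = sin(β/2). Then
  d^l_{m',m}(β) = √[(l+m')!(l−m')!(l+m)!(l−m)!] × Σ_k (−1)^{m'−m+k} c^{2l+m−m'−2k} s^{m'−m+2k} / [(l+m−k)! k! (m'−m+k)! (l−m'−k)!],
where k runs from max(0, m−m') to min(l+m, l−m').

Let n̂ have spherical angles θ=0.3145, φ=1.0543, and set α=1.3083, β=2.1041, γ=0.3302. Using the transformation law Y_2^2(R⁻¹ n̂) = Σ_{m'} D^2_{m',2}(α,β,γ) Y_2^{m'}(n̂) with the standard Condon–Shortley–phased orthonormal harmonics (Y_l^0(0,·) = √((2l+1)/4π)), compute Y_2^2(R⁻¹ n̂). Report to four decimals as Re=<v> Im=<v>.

Re=0.3216 Im=-0.1760

Need the full column D^2_{m',2} for m'=−2..2 at α=1.3083, β=2.1041, γ=0.3302.
cos(β/2)=0.495792, sin(β/2)=0.868441
d^2_{-2,2}: single k=4 term ⇒ +0.568803;  D = -0.213832+0.527080i
d^2_{-1,2}: single k=3 term ⇒ +0.649458;  D = +0.517847+0.391956i
d^2_{0,2}: single k=2 term ⇒ +0.454104;  D = +0.358627-0.278562i
d^2_{1,2}: single k=1 term ⇒ +0.211674;  D = -0.082021-0.195137i
d^2_{2,2}: single k=0 term ⇒ +0.060422;  D = -0.059869+0.008157i
Y_2^{m'}(θ=0.3145,φ=1.0543) and Σ D·Y over m':
  (-0.2138+0.5271i)·(-0.0189-0.0317i)  (+0.5178+0.3920i)·(+0.1122-0.1976i)  (+0.3586-0.2786i)·(+0.5402+0.0000i)  (-0.0820-0.1951i)·(-0.1122-0.1976i)  (-0.0599+0.0082i)·(-0.0189+0.0317i)
Y_2^2(R⁻¹ n̂) = +0.321618-0.175974i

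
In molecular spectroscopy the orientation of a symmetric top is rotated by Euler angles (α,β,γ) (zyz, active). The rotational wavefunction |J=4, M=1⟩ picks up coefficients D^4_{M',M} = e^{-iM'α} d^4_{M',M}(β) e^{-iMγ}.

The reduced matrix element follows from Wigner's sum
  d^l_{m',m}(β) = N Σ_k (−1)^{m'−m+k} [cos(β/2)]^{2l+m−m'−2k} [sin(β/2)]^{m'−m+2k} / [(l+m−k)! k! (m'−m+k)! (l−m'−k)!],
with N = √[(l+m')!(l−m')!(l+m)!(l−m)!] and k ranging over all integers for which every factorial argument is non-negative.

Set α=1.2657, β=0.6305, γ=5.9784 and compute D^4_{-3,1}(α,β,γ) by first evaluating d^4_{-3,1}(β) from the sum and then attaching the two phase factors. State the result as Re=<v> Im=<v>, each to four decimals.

Re=-0.0536 Im=-0.0766

Split into d^4_{-3,1}(β=0.6305) × two z-phases.
c=cos(0.6305/2)=0.950719, s=sin(0.6305/2)=0.310054; N=√[1·5040·120·6]=1904.940944
Admissible k: 4..5 (factorial args all ≥0)
  k=4: (−1)^0·1904.9409/(144)·0.9507^4·0.3101^4 = +0.099880
  k=5: (−1)^1·1904.9409/(240)·0.9507^2·0.3101^6 = -0.006374
d^4_{-3,1}(0.6305) = +0.099880 -0.006374 = +0.093506
Phases: e^{-i·(-3)·1.2657}=-0.792739-0.609562i, e^{-i·(1)·5.9784}=+0.953911+0.300088i ⇒ D=-0.053605-0.076615i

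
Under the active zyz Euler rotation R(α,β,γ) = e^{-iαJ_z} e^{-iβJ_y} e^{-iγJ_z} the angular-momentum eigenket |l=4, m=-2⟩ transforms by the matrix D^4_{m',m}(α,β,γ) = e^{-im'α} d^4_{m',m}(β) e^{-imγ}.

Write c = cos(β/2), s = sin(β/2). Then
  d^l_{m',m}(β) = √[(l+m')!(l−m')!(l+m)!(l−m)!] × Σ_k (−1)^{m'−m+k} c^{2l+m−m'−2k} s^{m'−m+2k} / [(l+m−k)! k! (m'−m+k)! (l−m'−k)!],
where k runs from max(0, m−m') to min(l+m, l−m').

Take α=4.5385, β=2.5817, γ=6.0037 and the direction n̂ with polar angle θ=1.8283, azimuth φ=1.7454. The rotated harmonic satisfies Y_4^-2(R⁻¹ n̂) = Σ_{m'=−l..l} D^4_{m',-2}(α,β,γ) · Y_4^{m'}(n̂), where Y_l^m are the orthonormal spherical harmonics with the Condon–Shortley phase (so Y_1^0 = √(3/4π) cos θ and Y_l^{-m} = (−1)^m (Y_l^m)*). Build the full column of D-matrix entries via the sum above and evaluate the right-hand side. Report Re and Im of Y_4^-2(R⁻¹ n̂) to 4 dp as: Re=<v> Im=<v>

Need the full column D^4_{m',-2} for m'=−4..4 at α=4.5385, β=2.5817, γ=6.0037.
cos(β/2)=0.276304, sin(β/2)=0.961070
d^4_{-4,-2}: single k=2 term ⇒ +0.002175;  D = +0.000676-0.002067i
d^4_{-3,-2}: k∈[1..2] ⇒ +0.000442 -0.016047 = -0.015605;  D = -0.013767-0.007346i
d^4_{-2,-2}: k∈[0..2] ⇒ +0.000034 -0.004932 +0.074587 = +0.069689;  D = -0.042950+0.054880i
d^4_{-1,-2}: k∈[0..2] ⇒ -0.000501 +0.030326 -0.244598 = -0.214774;  D = +0.143683+0.159634i
d^4_{0,-2}: k∈[0..2] ⇒ +0.003899 -0.125794 +0.570725 = +0.448830;  D = +0.380519-0.238021i
d^4_{1,-2}: k∈[0..2] ⇒ -0.020217 +0.366897 -0.887789 = -0.541109;  D = -0.203259-0.501482i
d^4_{2,-2}: k∈[0..2] ⇒ +0.074587 -0.721916 +0.727849 = +0.080519;  D = -0.078730+0.016879i
d^4_{3,-2}: k∈[0..1] ⇒ -0.194143 +0.782956 = +0.588812;  D = -0.021960-0.588403i
d^4_{4,-2}: single k=0 term ⇒ +0.318335;  D = +0.315370+0.043345i
Y_4^{m'}(θ=1.8283,φ=1.7454) and Σ D·Y over m':
  (+0.0007-0.0021i)·(+0.2964-0.2488i)  (-0.0138-0.0073i)·(-0.1442-0.2496i)  (-0.0429+0.0549i)·(+0.1605-0.0584i)  (+0.1437+0.1596i)·(-0.0515-0.2921i)  (+0.3805-0.2380i)·(+0.1271+0.0000i)  (-0.2033-0.5015i)·(+0.0515-0.2921i)  (-0.0787+0.0169i)·(+0.1605+0.0584i)  (-0.0220-0.5884i)·(+0.1442-0.2496i)  (+0.3154+0.0433i)·(+0.2964+0.2488i)
Y_4^-2(R⁻¹ n̂) = -0.154195-0.021810i

Re=-0.1542 Im=-0.0218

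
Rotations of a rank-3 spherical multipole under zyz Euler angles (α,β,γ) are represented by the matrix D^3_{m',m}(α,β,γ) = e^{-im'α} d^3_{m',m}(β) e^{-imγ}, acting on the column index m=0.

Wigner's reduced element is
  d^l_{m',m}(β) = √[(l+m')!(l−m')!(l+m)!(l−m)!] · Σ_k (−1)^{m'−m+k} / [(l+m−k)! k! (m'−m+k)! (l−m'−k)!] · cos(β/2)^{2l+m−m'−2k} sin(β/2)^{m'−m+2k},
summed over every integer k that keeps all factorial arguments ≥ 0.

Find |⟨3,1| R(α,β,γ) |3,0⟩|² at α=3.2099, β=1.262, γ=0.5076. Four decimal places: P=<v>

P=0.0493

D^3_{1,0}(3.2099,1.262,0.5076) = e^{-i·1·3.2099}·d^3_{1,0}(1.262)·e^{-i·0·0.5076}. Compute d first:
c=cos(1.262/2)=0.807438, s=sin(1.262/2)=0.589952; N=√[24·2·6·6]=41.569219
Admissible k: 0..2 (factorial args all ≥0)
  k=0: (−1)^1·41.5692/(12)·0.8074^5·0.5900^1 = -0.701380
  k=1: (−1)^2·41.5692/(4)·0.8074^3·0.5900^3 = +1.123286
  k=2: (−1)^3·41.5692/(12)·0.8074^1·0.5900^5 = -0.199887
d^3_{1,0}(1.262) = -0.701380 +1.123286 -0.199887 = +0.222019
|D^3_{1,0}|² = |d^3_{1,0}(β)|² = (+0.222019)² = 0.049292 (the z-rotation phases have unit modulus)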